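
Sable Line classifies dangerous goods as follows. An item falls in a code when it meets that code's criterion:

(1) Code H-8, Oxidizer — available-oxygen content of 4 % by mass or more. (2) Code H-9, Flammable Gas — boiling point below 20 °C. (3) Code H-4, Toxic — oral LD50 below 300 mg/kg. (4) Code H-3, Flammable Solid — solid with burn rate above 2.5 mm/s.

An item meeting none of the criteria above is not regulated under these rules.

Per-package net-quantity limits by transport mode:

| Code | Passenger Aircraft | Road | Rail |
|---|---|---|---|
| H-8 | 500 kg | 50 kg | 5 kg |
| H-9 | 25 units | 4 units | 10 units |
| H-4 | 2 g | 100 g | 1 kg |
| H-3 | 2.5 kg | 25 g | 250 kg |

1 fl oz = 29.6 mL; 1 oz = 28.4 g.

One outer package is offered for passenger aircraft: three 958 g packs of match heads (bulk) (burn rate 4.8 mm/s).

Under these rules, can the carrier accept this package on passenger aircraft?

Match heads (bulk): burn rate 4.8 mm/s > 2.5 mm/s → Code H-3 (Flammable Solid).
Code H-3 quantity: three 958 g packs = 2.874 kg.
2.874 kg > 2.5 kg (passenger aircraft limit, Code H-3) — over the limit.

No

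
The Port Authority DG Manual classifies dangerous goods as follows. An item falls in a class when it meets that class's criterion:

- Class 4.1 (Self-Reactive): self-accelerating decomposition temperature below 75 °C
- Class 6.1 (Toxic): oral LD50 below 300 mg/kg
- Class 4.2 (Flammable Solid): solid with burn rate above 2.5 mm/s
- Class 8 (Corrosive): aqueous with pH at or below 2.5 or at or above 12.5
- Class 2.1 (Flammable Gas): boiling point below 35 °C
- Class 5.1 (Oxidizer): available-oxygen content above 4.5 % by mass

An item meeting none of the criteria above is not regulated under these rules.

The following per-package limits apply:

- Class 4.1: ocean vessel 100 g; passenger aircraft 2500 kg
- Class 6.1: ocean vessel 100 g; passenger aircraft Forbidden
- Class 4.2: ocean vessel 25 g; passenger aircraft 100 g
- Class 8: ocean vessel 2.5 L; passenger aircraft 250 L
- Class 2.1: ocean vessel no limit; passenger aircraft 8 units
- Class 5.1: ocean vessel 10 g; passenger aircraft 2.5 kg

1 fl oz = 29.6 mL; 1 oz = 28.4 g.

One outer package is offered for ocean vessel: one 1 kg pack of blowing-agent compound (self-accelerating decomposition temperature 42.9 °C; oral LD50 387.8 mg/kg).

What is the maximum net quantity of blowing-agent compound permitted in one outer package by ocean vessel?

With self-accelerating decomposition temperature 42.9 °C (< 75 °C), the blowing-agent compound falls in Class 4.1.
The ocean vessel limit for Class 4.1 is 100 g.

100 g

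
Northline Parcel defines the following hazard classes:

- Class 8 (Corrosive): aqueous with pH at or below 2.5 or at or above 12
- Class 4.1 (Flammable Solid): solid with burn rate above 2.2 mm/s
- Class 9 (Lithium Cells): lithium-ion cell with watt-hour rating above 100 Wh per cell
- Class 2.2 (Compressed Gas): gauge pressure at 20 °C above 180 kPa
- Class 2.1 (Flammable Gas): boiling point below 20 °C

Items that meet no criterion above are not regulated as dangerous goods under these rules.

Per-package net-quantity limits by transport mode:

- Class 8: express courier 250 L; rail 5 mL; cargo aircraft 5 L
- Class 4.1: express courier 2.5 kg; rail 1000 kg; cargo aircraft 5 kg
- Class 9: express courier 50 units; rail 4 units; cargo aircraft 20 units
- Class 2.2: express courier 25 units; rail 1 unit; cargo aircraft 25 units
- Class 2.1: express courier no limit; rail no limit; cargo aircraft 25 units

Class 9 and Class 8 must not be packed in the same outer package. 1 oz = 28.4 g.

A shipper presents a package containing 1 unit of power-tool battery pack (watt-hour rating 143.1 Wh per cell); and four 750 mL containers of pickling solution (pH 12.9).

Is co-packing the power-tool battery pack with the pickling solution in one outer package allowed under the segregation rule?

No

Watt-hour rating 143.1 Wh per cell meets the Class 9 criterion (Lithium Cells), so the power-tool battery pack is Class 9.
The pickling solution has pH 12.9, which is ≥ 12, so it is Class 8 (Corrosive).
Class 9 and Class 8 may not share an outer package.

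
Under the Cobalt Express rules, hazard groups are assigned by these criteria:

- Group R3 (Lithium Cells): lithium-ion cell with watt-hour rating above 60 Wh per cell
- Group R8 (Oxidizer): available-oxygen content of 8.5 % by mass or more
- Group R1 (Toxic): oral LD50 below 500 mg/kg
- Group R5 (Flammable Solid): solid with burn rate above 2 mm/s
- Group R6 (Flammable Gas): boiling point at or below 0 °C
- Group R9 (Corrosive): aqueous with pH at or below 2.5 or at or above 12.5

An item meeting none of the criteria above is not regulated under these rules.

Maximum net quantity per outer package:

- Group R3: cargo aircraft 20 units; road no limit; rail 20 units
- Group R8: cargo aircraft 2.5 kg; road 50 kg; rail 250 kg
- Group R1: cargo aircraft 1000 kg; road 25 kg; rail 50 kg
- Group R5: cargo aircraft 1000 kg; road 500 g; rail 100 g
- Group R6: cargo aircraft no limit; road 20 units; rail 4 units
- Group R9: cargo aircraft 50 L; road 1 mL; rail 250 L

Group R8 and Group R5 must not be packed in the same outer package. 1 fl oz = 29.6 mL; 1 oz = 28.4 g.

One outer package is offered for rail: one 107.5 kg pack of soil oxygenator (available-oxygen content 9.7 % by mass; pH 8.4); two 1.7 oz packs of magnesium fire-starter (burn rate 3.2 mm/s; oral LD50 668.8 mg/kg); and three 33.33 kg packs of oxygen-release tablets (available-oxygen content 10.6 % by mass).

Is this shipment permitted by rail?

Available-oxygen content 9.7 % by mass meets the Group R8 criterion (Oxidizer), so the soil oxygenator is Group R8.
The magnesium fire-starter has burn rate 3.2 mm/s, which is > 2 mm/s, so it is Group R5 (Flammable Solid).
Oxygen-release tablets: available-oxygen content 10.6 % by mass ≥ 8.5 % by mass → Group R8 (Oxidizer).
Group R8 net quantity: 107.5 kg + (three 33.33 kg packs = 99.99 kg) = 207.49 kg.
207.49 kg is within the rail limit of 250 kg for Group R8.
Group R5 quantity: two 1.7 oz packs = 96.56 g.
96.56 g ≤ 100 g (rail limit, Group R5) — within limit.
Group R8 and Group R5 may not share an outer package.

No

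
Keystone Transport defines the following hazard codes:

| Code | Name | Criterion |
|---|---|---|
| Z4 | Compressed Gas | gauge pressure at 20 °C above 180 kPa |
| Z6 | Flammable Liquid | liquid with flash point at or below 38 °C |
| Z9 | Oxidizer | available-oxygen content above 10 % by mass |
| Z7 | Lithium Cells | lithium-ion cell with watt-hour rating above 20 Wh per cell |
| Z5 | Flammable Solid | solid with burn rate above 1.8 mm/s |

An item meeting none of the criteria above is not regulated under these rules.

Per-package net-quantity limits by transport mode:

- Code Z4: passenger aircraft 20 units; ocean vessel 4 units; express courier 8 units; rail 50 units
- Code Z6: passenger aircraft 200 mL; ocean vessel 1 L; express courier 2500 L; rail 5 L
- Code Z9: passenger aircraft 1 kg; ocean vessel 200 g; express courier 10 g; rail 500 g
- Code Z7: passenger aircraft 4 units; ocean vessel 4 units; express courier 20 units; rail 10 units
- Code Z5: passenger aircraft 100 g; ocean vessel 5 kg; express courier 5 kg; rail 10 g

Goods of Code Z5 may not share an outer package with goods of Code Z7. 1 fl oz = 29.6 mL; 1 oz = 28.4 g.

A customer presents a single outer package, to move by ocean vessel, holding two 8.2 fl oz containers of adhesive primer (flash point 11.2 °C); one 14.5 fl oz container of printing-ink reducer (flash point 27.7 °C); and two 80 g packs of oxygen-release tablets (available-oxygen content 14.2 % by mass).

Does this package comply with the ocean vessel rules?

Yes

Flash point 11.2 °C meets the Code Z6 criterion (Flammable Liquid), so the adhesive primer is Code Z6.
Printing-ink reducer: flash point 27.7 °C ≤ 38 °C → Code Z6 (Flammable Liquid).
The oxygen-release tablets have available-oxygen content 14.2 % by mass, which is > 10 % by mass, so they are Code Z9 (Oxidizer).
Total Code Z6: (two 8.2 fl oz containers = 485.44 mL) + (one 14.5 fl oz container = 429.2 mL) = 914.64 mL.
914.64 mL ≤ 1 L (ocean vessel limit, Code Z6) — within limit.
Code Z9 quantity: two 80 g packs = 160 g.
160 g is within the ocean vessel limit of 200 g for Code Z9.
The segregation rule (Code Z5 with Code Z7) does not apply to Code Z6 with Code Z9.
Every hazard code is within its ocean vessel limit and no segregation rule is violated.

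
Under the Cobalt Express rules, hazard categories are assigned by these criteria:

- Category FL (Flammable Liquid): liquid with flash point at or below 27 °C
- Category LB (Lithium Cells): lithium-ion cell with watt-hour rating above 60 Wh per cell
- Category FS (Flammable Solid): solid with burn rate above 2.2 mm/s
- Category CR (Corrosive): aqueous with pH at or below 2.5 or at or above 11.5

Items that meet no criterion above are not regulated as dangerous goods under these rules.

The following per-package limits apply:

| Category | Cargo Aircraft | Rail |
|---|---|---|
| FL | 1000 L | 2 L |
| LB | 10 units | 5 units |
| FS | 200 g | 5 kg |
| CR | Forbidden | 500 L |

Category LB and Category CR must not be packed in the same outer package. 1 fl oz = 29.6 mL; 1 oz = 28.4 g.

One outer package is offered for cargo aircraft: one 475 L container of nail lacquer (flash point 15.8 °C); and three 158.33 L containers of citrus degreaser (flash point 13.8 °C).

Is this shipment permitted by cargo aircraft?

Yes

Flash point 15.8 °C meets the Category FL criterion (Flammable Liquid), so the nail lacquer is Category FL.
Flash point 13.8 °C meets the Category FL criterion (Flammable Liquid), so the citrus degreaser is Category FL.
Category FL net quantity: 475 L + (three 158.33 L containers = 474.99 L) = 949.99 L.
That is within the Category FL cargo aircraft limit of 1000 L.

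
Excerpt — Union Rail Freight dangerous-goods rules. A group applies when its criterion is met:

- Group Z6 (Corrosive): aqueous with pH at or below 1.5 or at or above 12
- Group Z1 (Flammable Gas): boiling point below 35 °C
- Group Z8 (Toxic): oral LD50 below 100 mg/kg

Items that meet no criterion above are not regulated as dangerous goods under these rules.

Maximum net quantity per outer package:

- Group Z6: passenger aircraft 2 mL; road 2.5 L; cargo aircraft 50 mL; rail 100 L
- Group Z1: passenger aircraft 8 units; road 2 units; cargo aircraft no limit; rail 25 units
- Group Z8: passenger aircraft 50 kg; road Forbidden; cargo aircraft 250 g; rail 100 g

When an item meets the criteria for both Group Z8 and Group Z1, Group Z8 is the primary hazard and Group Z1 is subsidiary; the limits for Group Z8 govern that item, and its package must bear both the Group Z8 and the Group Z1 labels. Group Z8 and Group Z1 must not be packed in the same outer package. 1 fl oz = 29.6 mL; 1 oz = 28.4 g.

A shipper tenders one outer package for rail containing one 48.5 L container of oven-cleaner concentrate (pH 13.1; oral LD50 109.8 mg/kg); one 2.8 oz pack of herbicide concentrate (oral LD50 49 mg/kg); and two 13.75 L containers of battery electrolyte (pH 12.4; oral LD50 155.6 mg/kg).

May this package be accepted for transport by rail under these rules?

Oven-cleaner concentrate: pH 13.1 ≥ 12 → Group Z6 (Corrosive).
Herbicide concentrate: oral LD50 49 mg/kg < 100 mg/kg → Group Z8 (Toxic).
Battery electrolyte: pH 12.4 ≥ 12 → Group Z6 (Corrosive).
Group Z8 quantity: one 2.8 oz pack = 79.52 g.
79.52 g ≤ 100 g (rail limit, Group Z8) — within limit.
Group Z6 net quantity: 48.5 L + (two 13.75 L containers = 27.5 L) = 76 L.
76 L is within the rail limit of 100 L for Group Z6.
The segregation rule (Group Z8 with Group Z1) does not apply to Group Z8 with Group Z6.
Every hazard group is within its rail limit and no segregation rule is violated.

Yes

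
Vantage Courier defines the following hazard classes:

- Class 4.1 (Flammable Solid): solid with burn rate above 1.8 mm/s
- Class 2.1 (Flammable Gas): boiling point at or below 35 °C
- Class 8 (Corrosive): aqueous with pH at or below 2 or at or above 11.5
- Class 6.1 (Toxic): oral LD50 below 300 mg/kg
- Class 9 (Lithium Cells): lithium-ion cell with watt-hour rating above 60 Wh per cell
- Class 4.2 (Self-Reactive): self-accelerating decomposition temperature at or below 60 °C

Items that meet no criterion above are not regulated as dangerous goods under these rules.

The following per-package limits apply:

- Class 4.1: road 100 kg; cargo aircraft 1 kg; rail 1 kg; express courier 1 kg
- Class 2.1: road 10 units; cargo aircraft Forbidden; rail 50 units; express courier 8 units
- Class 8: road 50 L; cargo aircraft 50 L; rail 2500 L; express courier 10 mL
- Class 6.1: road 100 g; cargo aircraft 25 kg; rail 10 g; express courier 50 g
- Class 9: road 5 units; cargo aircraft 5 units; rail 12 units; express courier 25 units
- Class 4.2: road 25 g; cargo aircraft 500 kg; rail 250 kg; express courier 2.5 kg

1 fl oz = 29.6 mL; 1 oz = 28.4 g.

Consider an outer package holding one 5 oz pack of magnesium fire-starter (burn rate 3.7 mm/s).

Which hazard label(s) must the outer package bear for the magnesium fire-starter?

Class 4.1

With burn rate 3.7 mm/s (> 1.8 mm/s), the magnesium fire-starter falls in Class 4.1.
Only the Class 4.1 label is required.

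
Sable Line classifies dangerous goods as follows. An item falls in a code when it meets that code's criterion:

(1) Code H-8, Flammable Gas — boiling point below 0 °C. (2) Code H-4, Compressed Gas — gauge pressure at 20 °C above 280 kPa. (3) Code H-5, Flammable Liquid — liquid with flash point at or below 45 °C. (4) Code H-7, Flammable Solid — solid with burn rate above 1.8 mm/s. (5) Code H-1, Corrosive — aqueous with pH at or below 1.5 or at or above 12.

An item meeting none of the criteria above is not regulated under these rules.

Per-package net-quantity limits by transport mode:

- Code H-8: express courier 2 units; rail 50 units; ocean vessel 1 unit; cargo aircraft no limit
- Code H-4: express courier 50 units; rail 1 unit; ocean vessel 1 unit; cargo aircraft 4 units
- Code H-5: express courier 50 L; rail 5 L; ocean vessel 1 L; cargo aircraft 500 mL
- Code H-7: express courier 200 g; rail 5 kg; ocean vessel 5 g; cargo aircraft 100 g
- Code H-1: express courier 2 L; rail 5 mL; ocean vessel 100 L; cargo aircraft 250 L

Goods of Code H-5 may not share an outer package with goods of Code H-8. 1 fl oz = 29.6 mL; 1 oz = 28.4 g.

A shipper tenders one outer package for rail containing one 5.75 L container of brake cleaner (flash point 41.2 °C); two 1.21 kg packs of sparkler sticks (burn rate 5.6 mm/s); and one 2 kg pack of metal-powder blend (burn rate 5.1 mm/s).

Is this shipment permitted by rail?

No

Brake cleaner: flash point 41.2 °C ≤ 45 °C → Code H-5 (Flammable Liquid).
With burn rate 5.6 mm/s (> 1.8 mm/s), the sparkler sticks fall in Code H-7.
Metal-powder blend: burn rate 5.1 mm/s > 1.8 mm/s → Code H-7 (Flammable Solid).
Code H-5 quantity: 5.75 L.
5.75 L > 5 L (rail limit, Code H-5) — over the limit.
Total Code H-7: (two 1.21 kg packs = 2.42 kg) + 2 kg = 4.42 kg.
4.42 kg ≤ 5 kg (rail limit, Code H-7) — within limit.
The segregation rule (Code H-5 with Code H-8) does not apply to Code H-5 with Code H-7.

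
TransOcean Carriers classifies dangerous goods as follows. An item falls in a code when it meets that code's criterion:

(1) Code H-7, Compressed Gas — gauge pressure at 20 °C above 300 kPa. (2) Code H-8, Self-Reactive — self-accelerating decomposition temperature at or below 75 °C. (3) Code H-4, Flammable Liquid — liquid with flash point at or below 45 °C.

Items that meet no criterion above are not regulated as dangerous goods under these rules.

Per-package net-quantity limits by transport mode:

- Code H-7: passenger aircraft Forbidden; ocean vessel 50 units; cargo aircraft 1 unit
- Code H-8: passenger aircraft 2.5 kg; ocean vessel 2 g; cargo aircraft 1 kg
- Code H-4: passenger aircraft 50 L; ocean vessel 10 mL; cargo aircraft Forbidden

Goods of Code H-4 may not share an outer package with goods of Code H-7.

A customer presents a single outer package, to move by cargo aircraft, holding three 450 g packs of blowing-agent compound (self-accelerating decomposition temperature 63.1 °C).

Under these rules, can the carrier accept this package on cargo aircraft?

No

Blowing-agent compound: self-accelerating decomposition temperature 63.1 °C ≤ 75 °C → Code H-8 (Self-Reactive).
Code H-8 quantity: three 450 g packs = 1.35 kg.
1.35 kg exceeds the cargo aircraft limit of 1 kg for Code H-8.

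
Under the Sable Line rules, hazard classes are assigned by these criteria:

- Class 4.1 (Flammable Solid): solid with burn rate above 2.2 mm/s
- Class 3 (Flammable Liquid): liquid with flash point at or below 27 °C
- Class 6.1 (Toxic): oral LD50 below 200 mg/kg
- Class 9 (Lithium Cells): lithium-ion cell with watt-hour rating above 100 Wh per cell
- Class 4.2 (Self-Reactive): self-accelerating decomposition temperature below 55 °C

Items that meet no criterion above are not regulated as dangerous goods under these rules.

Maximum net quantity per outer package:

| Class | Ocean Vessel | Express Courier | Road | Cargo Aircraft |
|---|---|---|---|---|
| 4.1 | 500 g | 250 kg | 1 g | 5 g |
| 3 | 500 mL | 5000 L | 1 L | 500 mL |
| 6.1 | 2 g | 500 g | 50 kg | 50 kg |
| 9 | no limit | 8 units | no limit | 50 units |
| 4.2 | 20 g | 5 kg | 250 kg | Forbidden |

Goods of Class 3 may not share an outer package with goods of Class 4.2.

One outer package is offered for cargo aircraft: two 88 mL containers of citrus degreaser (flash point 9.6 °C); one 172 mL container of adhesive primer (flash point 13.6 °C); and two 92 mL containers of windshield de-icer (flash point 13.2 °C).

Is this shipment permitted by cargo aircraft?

With flash point 9.6 °C (≤ 27 °C), the citrus degreaser falls in Class 3.
Adhesive primer: flash point 13.6 °C ≤ 27 °C → Class 3 (Flammable Liquid).
With flash point 13.2 °C (≤ 27 °C), the windshield de-icer falls in Class 3.
Class 3 net quantity: (two 88 mL containers = 176 mL) + 172 mL + (two 92 mL containers = 184 mL) = 532 mL.
That exceeds the Class 3 cargo aircraft limit of 500 mL.

No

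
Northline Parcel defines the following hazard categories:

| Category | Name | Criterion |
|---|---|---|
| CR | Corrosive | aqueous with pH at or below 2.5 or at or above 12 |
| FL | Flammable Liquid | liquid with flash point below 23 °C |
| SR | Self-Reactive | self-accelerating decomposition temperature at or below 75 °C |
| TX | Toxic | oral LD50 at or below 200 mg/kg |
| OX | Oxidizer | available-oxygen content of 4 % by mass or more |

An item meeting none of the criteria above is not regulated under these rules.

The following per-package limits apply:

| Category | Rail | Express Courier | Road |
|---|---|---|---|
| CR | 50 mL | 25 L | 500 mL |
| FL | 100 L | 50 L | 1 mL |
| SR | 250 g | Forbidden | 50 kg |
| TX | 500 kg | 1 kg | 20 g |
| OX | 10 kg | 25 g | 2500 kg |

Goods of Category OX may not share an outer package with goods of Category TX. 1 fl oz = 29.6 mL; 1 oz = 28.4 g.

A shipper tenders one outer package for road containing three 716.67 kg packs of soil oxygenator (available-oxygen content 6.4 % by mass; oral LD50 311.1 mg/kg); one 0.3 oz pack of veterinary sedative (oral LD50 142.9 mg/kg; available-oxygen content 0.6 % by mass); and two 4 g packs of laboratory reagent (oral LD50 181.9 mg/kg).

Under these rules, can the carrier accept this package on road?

Soil oxygenator: available-oxygen content 6.4 % by mass ≥ 4 % by mass → Category OX (Oxidizer).
With oral LD50 142.9 mg/kg (≤ 200 mg/kg), the veterinary sedative falls in Category TX.
With oral LD50 181.9 mg/kg (≤ 200 mg/kg), the laboratory reagent falls in Category TX.
Category OX quantity: three 716.67 kg packs = 2150.01 kg.
2150.01 kg is within the road limit of 2500 kg for Category OX.
Total Category TX: (one 0.3 oz pack = 8.52 g) + (two 4 g packs = 8 g) = 16.52 g.
16.52 g ≤ 20 g (road limit, Category TX) — within limit.
Category OX and Category TX may not share an outer package.

No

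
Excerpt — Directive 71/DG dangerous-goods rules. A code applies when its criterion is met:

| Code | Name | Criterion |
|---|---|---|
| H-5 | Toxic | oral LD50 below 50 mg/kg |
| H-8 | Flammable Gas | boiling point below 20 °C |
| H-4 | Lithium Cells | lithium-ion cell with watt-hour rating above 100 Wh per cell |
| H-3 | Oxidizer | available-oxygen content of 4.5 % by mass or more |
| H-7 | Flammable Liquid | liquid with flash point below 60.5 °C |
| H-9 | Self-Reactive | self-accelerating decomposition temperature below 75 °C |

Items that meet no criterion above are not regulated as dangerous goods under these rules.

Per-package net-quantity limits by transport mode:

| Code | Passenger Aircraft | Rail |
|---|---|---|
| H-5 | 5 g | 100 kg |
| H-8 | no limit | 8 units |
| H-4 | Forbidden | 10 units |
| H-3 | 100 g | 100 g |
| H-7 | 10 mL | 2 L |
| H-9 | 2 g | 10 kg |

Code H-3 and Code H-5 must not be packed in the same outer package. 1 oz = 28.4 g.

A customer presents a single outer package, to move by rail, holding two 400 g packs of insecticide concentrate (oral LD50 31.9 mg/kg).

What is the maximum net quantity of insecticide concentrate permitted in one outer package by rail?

100 kg

Oral LD50 31.9 mg/kg meets the Code H-5 criterion (Toxic), so the insecticide concentrate is Code H-5.
The rail limit for Code H-5 is 100 kg.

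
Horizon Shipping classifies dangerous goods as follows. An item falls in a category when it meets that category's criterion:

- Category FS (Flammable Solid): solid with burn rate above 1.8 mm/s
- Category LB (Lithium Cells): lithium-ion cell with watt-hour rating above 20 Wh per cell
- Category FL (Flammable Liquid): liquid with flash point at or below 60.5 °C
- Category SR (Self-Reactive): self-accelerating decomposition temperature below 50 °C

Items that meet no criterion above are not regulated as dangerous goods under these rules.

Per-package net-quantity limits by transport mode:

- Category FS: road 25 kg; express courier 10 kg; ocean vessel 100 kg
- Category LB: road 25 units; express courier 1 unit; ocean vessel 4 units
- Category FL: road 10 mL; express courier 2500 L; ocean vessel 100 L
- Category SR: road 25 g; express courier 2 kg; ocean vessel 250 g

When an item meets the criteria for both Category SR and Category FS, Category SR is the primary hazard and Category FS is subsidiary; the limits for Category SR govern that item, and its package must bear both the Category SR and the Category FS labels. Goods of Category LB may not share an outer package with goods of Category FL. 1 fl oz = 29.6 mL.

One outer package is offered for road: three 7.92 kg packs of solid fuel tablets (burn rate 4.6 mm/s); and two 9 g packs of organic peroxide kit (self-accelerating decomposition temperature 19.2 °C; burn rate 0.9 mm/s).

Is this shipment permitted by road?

The solid fuel tablets have burn rate 4.6 mm/s, which is > 1.8 mm/s, so they are Category FS (Flammable Solid).
Self-accelerating decomposition temperature 19.2 °C meets the Category SR criterion (Self-Reactive), so the organic peroxide kit is Category SR.
Category FS quantity: three 7.92 kg packs = 23.76 kg.
23.76 kg ≤ 25 kg (road limit, Category FS) — within limit.
Category SR quantity: two 9 g packs = 18 g.
18 g is within the road limit of 25 g for Category SR.
The segregation rule (Category LB with Category FL) does not apply to Category FS with Category SR.
Every hazard category is within its road limit and no segregation rule is violated.

Yes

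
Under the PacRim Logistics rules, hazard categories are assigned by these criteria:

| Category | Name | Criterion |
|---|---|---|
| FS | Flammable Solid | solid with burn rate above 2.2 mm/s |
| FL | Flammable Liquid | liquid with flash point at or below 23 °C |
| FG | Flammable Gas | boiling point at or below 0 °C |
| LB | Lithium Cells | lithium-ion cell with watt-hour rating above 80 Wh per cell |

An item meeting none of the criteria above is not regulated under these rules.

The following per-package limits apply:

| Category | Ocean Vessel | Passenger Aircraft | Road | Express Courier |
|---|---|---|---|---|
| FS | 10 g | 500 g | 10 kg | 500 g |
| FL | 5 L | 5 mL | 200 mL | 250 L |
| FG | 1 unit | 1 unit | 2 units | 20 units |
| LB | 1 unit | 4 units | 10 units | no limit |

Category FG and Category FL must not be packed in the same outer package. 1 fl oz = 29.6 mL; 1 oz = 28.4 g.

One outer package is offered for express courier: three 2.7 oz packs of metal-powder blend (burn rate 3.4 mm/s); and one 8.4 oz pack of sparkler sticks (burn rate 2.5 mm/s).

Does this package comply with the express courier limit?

With burn rate 3.4 mm/s (> 2.2 mm/s), the metal-powder blend falls in Category FS.
Sparkler sticks: burn rate 2.5 mm/s > 2.2 mm/s → Category FS (Flammable Solid).
Total Category FS: (three 2.7 oz packs = 230.04 g) + (one 8.4 oz pack = 238.56 g) = 468.6 g.
468.6 g ≤ 500 g (express courier limit, Category FS) — within limit.

Yes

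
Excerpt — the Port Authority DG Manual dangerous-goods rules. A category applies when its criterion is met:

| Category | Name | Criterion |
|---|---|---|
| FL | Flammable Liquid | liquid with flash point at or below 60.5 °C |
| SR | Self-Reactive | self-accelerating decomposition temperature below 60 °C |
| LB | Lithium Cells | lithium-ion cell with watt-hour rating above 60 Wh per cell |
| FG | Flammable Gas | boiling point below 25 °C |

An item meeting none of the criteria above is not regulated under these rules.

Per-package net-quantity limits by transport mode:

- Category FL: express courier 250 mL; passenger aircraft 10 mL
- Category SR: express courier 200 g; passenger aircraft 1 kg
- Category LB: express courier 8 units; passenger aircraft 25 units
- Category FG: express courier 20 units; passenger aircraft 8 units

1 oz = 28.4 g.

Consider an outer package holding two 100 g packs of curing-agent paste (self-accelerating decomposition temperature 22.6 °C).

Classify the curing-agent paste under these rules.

Category SR

Self-accelerating decomposition temperature 22.6 °C meets the Category SR criterion (Self-Reactive), so the curing-agent paste is Category SR.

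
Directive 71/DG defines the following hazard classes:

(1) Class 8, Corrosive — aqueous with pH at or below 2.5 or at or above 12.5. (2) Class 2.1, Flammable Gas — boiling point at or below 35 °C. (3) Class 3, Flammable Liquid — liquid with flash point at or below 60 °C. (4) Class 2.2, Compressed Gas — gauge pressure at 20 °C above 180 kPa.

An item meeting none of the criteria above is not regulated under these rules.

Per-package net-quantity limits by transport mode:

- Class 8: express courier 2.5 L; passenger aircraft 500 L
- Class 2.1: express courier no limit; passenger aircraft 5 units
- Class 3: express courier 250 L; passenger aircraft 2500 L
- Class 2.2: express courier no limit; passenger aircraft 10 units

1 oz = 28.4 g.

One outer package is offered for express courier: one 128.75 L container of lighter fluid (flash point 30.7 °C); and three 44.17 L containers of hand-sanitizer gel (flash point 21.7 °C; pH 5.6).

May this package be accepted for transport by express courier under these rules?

No

With flash point 30.7 °C (≤ 60 °C), the lighter fluid falls in Class 3.
With flash point 21.7 °C (≤ 60 °C), the hand-sanitizer gel falls in Class 3.
Total Class 3: 128.75 L + (three 44.17 L containers = 132.51 L) = 261.26 L.
261.26 L > 250 L (express courier limit, Class 3) — over the limit.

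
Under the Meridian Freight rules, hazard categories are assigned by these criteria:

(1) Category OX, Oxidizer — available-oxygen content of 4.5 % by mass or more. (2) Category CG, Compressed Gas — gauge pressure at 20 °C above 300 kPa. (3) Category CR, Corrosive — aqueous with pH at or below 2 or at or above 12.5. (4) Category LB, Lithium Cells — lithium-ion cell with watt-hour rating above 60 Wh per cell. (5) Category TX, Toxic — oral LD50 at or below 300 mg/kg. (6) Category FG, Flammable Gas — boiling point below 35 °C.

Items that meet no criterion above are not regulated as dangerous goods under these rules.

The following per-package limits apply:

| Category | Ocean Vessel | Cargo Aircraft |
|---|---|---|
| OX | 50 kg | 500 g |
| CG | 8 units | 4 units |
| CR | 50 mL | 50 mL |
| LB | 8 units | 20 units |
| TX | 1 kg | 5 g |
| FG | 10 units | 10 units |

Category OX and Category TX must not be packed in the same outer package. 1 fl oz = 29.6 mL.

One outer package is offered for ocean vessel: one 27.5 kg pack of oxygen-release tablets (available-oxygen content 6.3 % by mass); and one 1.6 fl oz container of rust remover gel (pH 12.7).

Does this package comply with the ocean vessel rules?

Oxygen-release tablets: available-oxygen content 6.3 % by mass ≥ 4.5 % by mass → Category OX (Oxidizer).
Rust remover gel: pH 12.7 ≥ 12.5 → Category CR (Corrosive).
Category OX quantity: 27.5 kg.
27.5 kg is within the ocean vessel limit of 50 kg for Category OX.
Category CR quantity: one 1.6 fl oz container = 47.36 mL.
That is within the Category CR ocean vessel limit of 50 mL.
The segregation rule (Category OX with Category TX) does not apply to Category OX with Category CR.
Every hazard category is within its ocean vessel limit and no segregation rule is violated.

Yes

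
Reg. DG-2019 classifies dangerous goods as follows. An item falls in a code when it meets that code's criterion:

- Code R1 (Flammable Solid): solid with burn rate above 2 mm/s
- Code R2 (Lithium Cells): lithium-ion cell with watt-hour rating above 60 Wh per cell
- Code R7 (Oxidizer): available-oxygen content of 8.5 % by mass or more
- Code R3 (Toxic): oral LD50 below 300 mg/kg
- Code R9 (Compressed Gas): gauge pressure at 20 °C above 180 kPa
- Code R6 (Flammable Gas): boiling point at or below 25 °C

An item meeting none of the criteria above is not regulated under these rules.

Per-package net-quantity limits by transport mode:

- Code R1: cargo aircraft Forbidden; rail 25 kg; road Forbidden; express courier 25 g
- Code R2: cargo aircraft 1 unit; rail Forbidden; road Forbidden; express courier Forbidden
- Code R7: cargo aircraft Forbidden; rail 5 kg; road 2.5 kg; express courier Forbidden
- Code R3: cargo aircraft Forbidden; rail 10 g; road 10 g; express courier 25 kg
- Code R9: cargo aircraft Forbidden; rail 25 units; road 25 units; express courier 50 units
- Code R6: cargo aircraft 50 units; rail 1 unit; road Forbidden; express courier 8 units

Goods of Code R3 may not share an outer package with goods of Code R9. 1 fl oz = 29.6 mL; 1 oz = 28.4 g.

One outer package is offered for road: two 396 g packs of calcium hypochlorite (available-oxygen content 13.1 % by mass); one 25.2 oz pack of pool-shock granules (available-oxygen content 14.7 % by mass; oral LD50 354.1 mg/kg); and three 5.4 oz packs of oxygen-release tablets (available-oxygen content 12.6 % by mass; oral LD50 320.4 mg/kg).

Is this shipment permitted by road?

Yes

The calcium hypochlorite has available-oxygen content 13.1 % by mass, which is ≥ 8.5 % by mass, so it is Code R7 (Oxidizer).
With available-oxygen content 14.7 % by mass (≥ 8.5 % by mass), the pool-shock granules fall in Code R7.
The oxygen-release tablets have available-oxygen content 12.6 % by mass, which is ≥ 8.5 % by mass, so they are Code R7 (Oxidizer).
Total Code R7: (two 396 g packs = 792 g) + (one 25.2 oz pack = 715.68 g) + (three 5.4 oz packs = 460.08 g) = 1967.76 g.
That is within the Code R7 road limit of 2.5 kg.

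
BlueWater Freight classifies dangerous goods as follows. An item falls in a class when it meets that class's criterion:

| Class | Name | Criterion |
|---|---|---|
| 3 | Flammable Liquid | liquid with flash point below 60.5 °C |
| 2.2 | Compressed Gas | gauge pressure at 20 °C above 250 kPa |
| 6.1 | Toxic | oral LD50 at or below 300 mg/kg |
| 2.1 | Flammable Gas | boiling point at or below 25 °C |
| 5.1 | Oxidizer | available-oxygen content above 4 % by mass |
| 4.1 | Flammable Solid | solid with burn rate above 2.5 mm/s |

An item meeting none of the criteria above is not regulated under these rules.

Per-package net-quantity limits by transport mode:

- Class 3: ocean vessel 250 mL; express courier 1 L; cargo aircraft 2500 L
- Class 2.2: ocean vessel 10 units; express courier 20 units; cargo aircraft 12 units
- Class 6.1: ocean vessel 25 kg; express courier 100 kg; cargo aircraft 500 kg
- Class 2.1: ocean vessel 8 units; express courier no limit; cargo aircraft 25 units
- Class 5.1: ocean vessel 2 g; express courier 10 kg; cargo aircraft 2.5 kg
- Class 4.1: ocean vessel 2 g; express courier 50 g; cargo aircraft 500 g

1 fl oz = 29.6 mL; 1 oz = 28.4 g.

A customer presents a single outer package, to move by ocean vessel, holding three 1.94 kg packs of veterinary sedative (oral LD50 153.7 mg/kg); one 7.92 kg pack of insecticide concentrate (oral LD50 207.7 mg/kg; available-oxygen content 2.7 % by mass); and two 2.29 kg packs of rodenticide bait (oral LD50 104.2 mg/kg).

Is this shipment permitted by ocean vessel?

Yes

Oral LD50 153.7 mg/kg meets the Class 6.1 criterion (Toxic), so the veterinary sedative is Class 6.1.
Insecticide concentrate: oral LD50 207.7 mg/kg ≤ 300 mg/kg → Class 6.1 (Toxic).
Oral LD50 104.2 mg/kg meets the Class 6.1 criterion (Toxic), so the rodenticide bait is Class 6.1.
Class 6.1 net quantity: (three 1.94 kg packs = 5.82 kg) + 7.92 kg + (two 2.29 kg packs = 4.58 kg) = 18.32 kg.
18.32 kg is within the ocean vessel limit of 25 kg for Class 6.1.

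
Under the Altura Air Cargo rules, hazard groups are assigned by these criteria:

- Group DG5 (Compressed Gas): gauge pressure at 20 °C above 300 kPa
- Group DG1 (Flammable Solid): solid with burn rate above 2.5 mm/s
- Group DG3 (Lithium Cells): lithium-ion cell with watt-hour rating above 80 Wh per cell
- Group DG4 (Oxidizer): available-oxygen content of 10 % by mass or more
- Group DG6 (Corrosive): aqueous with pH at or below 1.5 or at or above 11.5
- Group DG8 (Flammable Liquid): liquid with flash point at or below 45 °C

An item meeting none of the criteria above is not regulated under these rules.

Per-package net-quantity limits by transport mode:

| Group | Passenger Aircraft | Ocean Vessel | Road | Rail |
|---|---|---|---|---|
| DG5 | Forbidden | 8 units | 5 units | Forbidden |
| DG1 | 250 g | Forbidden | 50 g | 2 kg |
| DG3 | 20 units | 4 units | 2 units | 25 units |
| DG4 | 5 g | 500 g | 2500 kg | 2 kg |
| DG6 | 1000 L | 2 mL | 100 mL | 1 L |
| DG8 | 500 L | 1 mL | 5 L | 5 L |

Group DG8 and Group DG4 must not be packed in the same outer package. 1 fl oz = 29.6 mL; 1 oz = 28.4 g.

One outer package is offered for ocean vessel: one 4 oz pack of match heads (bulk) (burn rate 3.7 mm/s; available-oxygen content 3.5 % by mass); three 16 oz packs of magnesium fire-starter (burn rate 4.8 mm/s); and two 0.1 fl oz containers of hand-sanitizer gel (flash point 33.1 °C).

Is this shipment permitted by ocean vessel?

No

With burn rate 3.7 mm/s (> 2.5 mm/s), the match heads (bulk) fall in Group DG1.
The magnesium fire-starter has burn rate 4.8 mm/s, which is > 2.5 mm/s, so it is Group DG1 (Flammable Solid).
The hand-sanitizer gel has flash point 33.1 °C, which is ≤ 45 °C, so it is Group DG8 (Flammable Liquid).
Group DG8 quantity: two 0.1 fl oz containers = 5.92 mL.
5.92 mL > 1 mL (ocean vessel limit, Group DG8) — over the limit.
Group DG1 net quantity: (one 4 oz pack = 113.6 g) + (three 16 oz packs = 1363.2 g) = 1476.8 g.
By ocean vessel, Group DG1 is Forbidden regardless of quantity.
The segregation rule (Group DG8 with Group DG4) does not apply to Group DG8 with Group DG1.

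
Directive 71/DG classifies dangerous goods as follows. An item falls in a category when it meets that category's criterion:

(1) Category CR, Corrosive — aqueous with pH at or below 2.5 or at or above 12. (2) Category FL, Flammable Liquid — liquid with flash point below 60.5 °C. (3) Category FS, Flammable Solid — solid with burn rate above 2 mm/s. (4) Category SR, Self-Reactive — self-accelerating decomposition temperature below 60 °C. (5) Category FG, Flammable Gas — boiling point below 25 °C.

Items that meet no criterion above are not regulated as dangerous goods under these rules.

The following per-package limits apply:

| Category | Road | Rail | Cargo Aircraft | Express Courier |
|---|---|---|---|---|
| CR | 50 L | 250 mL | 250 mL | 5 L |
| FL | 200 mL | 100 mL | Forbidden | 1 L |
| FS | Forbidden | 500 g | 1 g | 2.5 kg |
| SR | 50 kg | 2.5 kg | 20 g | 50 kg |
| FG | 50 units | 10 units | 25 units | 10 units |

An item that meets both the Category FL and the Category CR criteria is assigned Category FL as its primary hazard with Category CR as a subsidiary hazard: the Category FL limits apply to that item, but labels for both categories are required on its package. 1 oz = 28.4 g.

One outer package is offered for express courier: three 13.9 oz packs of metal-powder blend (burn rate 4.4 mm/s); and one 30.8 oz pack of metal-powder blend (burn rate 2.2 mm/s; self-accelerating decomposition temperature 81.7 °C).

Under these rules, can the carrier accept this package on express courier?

With burn rate 4.4 mm/s (> 2 mm/s), the metal-powder blend falls in Category FS.
With burn rate 2.2 mm/s (> 2 mm/s), the metal-powder blend falls in Category FS.
Total Category FS: (three 13.9 oz packs = 1184.28 g) + (one 30.8 oz pack = 874.72 g) = 2.059 kg.
That is within the Category FS express courier limit of 2.5 kg.

Yes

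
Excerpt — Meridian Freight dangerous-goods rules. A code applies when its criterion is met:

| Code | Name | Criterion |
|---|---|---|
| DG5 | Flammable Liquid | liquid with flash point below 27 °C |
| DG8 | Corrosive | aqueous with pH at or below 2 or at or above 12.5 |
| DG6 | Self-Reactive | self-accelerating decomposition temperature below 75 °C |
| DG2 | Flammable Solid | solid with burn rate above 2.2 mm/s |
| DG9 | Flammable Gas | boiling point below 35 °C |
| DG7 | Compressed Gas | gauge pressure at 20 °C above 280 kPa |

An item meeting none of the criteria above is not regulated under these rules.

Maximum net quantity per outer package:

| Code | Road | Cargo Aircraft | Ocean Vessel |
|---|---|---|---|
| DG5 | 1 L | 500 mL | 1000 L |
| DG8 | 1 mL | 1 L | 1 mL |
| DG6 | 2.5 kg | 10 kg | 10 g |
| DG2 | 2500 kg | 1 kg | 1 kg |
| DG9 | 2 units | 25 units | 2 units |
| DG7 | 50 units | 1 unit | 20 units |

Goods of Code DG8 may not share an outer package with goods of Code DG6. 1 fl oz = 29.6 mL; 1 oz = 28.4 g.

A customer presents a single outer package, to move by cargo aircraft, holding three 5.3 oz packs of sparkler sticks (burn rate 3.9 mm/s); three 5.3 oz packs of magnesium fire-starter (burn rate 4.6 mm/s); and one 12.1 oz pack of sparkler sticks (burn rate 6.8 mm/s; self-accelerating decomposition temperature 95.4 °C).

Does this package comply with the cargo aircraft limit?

No

Burn rate 3.9 mm/s meets the Code DG2 criterion (Flammable Solid), so the sparkler sticks are Code DG2.
Burn rate 4.6 mm/s meets the Code DG2 criterion (Flammable Solid), so the magnesium fire-starter is Code DG2.
Burn rate 6.8 mm/s meets the Code DG2 criterion (Flammable Solid), so the sparkler sticks are Code DG2.
Total Code DG2: (three 5.3 oz packs = 451.56 g) + (three 5.3 oz packs = 451.56 g) + (one 12.1 oz pack = 343.64 g) = 1246.76 g.
1246.76 g > 1 kg (cargo aircraft limit, Code DG2) — over the limit.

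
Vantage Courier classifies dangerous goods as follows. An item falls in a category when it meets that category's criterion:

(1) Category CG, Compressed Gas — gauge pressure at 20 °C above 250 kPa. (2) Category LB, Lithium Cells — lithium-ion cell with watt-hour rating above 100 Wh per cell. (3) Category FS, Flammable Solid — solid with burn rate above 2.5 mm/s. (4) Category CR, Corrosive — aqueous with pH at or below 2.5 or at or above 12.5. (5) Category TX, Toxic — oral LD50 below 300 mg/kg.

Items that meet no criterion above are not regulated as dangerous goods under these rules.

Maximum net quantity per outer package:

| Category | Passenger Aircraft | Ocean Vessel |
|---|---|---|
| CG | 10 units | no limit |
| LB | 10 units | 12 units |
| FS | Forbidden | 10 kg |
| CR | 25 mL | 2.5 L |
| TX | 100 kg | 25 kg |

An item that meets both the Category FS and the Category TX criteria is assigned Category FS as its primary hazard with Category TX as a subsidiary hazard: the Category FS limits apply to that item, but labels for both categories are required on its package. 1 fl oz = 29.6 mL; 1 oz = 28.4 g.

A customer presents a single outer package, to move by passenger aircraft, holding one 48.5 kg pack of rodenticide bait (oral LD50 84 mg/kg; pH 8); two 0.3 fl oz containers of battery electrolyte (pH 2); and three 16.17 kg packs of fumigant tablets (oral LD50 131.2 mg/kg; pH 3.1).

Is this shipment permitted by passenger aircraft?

Yes

The rodenticide bait has oral LD50 84 mg/kg, which is < 300 mg/kg, so it is Category TX (Toxic).
Battery electrolyte: pH 2 ≤ 2.5 → Category CR (Corrosive).
Fumigant tablets: oral LD50 131.2 mg/kg < 300 mg/kg → Category TX (Toxic).
Total Category TX: 48.5 kg + (three 16.17 kg packs = 48.51 kg) = 97.01 kg.
97.01 kg ≤ 100 kg (passenger aircraft limit, Category TX) — within limit.
Category CR quantity: two 0.3 fl oz containers = 17.76 mL.
17.76 mL is within the passenger aircraft limit of 25 mL for Category CR.
Every hazard category is within its passenger aircraft limit and no segregation rule is violated.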